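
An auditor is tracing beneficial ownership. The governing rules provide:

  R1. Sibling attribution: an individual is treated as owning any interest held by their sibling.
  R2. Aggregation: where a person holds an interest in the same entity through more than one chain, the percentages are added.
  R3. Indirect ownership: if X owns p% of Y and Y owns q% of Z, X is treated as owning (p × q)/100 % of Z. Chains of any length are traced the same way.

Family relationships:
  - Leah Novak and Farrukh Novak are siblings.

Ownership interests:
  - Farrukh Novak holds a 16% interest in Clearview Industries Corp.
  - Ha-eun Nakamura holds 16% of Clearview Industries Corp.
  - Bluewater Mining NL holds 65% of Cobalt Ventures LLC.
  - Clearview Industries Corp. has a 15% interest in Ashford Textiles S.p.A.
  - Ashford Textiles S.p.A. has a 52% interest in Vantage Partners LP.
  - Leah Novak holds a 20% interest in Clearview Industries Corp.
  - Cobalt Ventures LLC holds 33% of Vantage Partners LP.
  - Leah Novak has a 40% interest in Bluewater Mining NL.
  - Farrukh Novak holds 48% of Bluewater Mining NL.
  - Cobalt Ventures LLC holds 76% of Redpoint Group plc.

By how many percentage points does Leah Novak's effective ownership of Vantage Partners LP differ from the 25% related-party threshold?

3.316

By sibling attribution (R1), Leah Novak is treated as also owning Farrukh Novak's interest in Bluewater Mining NL, giving 40% + 48% = 88%.
By sibling attribution (R1), Leah Novak is treated as also owning Farrukh Novak's interest in Clearview Industries Corp, giving 20% + 16% = 36%.
Chain via Bluewater Mining NL → Cobalt Ventures LLC (R3): 88% × 65% × 33% = 18.876% of Vantage Partners LP.
Chain via Clearview Industries Corp. → Ashford Textiles S.p.A. (R3): 36% × 15% × 52% = 2.808% of Vantage Partners LP.
Aggregating (R2): 18.876% + 2.808% = 21.684%.
21.684% falls short of the 25% threshold by 3.316 percentage points.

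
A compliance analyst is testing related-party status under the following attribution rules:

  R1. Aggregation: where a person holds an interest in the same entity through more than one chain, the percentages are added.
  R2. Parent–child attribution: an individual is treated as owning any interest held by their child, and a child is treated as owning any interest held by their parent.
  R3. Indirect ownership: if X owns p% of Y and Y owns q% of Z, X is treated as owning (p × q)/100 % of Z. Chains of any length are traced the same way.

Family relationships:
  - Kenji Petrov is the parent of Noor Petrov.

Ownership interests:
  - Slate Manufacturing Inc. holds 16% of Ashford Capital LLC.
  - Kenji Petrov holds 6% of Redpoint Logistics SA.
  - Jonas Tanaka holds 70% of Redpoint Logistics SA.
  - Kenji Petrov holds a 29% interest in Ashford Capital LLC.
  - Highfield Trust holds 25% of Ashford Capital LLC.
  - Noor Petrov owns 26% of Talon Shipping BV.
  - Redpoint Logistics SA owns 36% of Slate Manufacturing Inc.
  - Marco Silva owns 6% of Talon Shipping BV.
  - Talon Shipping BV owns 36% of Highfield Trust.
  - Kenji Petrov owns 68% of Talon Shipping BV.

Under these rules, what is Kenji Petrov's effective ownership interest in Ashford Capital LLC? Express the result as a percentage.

37.8056%

By parent–child attribution (R2), Kenji Petrov is treated as also owning Noor Petrov's interest in Talon Shipping BV, giving 68% + 26% = 94%.
Chain via Redpoint Logistics SA → Slate Manufacturing Inc. (R3): 6% × 36% × 16% = 0.3456% of Ashford Capital LLC.
Chain via Talon Shipping BV → Highfield Trust (R3): 94% × 36% × 25% = 8.46% of Ashford Capital LLC.
Direct interest in Ashford Capital LLC: 29%.
Aggregating (R1): 0.3456% + 8.46% + 29% = 37.8056%.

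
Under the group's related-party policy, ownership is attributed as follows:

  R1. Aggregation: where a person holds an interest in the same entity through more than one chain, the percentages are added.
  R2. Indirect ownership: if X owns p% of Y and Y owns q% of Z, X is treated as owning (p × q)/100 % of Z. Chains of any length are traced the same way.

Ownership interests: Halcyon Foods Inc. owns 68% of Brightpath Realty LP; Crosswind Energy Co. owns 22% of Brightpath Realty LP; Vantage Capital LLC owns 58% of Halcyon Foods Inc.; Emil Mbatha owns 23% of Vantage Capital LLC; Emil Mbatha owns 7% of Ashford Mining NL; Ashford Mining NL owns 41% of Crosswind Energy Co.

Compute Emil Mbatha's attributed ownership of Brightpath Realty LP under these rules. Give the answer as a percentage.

9.7026%

Chain via Vantage Capital LLC → Halcyon Foods Inc. (R2): 23% × 58% × 68% = 9.0712% of Brightpath Realty LP.
Chain via Ashford Mining NL → Crosswind Energy Co. (R2): 7% × 41% × 22% = 0.6314% of Brightpath Realty LP.
Aggregating (R1): 9.0712% + 0.6314% = 9.7026%.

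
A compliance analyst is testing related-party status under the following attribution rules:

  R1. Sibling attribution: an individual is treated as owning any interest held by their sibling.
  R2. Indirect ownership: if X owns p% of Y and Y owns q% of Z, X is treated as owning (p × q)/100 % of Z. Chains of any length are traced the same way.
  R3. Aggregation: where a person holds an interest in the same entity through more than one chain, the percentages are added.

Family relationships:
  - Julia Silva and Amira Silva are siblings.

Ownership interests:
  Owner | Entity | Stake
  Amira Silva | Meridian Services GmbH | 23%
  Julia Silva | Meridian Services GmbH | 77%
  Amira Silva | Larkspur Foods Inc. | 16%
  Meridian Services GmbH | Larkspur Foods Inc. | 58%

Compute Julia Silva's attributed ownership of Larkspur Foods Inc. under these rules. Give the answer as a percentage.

74%

By sibling attribution (R1), Julia Silva is treated as also owning Amira Silva's interest in Meridian Services GmbH, giving 77% + 23% = 100%.
By sibling attribution (R1), Julia Silva is treated as owning Amira Silva's 16% interest in Larkspur Foods Inc.
Chain via Meridian Services GmbH (R2): 100% × 58% = 58% of Larkspur Foods Inc.
Direct interest in Larkspur Foods Inc: 16%.
Aggregating (R3): 58% + 16% = 74%.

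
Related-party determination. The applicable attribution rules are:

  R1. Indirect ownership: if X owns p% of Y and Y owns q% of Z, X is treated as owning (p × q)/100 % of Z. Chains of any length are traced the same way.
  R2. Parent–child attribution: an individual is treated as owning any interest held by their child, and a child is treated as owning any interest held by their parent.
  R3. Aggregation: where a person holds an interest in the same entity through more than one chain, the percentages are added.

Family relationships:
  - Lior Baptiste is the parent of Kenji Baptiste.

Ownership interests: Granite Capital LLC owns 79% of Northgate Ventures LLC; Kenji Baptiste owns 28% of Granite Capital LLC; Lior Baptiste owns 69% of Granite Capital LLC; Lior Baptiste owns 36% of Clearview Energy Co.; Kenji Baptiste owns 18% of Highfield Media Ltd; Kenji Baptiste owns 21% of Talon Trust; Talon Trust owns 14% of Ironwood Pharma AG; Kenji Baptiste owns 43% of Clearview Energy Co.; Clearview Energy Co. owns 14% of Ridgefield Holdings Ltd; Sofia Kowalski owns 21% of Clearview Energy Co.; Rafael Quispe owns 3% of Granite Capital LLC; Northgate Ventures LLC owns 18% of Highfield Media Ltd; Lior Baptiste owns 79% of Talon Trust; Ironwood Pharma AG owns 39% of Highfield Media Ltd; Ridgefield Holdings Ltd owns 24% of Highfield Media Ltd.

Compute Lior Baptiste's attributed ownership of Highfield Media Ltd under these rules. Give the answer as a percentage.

39.9078%

By parent–child attribution (R2), Lior Baptiste is treated as also owning Kenji Baptiste's interest in Talon Trust, giving 79% + 21% = 100%.
By parent–child attribution (R2), Lior Baptiste is treated as also owning Kenji Baptiste's interest in Clearview Energy Co, giving 36% + 43% = 79%.
By parent–child attribution (R2), Lior Baptiste is treated as also owning Kenji Baptiste's interest in Granite Capital LLC, giving 69% + 28% = 97%.
By parent–child attribution (R2), Lior Baptiste is treated as owning Kenji Baptiste's 18% interest in Highfield Media Ltd.
Chain via Talon Trust → Ironwood Pharma AG (R1): 100% × 14% × 39% = 5.46% of Highfield Media Ltd.
Chain via Clearview Energy Co. → Ridgefield Holdings Ltd (R1): 79% × 14% × 24% = 2.6544% of Highfield Media Ltd.
Chain via Granite Capital LLC → Northgate Ventures LLC (R1): 97% × 79% × 18% = 13.7934% of Highfield Media Ltd.
Direct interest in Highfield Media Ltd: 18%.
Aggregating (R3): 5.46% + 2.6544% + 13.7934% + 18% = 39.9078%.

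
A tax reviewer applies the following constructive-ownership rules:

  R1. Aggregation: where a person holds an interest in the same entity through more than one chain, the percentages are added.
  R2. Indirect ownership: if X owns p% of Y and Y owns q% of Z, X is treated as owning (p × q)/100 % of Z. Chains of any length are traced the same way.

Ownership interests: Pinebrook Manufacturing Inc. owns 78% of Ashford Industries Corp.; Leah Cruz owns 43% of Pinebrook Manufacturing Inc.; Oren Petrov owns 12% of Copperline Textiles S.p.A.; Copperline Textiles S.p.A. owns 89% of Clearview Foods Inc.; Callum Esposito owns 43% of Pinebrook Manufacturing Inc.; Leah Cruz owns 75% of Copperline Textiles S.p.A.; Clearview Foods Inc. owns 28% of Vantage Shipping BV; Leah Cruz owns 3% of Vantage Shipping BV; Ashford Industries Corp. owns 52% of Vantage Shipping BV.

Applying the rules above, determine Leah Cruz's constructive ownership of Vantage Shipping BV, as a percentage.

39.1308%

Chain via Copperline Textiles S.p.A. → Clearview Foods Inc. (R2): 75% × 89% × 28% = 18.69% of Vantage Shipping BV.
Chain via Pinebrook Manufacturing Inc. → Ashford Industries Corp. (R2): 43% × 78% × 52% = 17.4408% of Vantage Shipping BV.
Direct interest in Vantage Shipping BV: 3%.
Aggregating (R1): 18.69% + 17.4408% + 3% = 39.1308%.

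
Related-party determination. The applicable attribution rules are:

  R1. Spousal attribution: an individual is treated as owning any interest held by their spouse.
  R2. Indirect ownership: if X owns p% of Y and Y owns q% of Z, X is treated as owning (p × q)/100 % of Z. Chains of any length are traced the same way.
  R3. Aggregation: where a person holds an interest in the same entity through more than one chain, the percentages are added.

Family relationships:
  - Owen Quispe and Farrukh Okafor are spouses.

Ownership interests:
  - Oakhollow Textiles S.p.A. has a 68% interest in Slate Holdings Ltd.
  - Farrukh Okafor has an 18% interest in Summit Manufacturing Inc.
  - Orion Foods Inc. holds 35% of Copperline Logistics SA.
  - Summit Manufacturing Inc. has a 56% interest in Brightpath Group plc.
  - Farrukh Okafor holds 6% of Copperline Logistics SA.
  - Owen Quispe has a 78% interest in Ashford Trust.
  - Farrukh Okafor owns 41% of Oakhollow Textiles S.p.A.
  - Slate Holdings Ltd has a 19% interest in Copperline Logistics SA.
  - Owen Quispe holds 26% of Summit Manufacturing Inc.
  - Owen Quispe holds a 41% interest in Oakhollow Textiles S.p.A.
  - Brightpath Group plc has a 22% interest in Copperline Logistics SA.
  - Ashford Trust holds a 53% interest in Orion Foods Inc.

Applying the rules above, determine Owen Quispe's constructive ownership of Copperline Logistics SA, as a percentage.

By spousal attribution (R1), Owen Quispe is treated as also owning Farrukh Okafor's interest in Oakhollow Textiles S.p.A, giving 41% + 41% = 82%.
By spousal attribution (R1), Owen Quispe is treated as also owning Farrukh Okafor's interest in Summit Manufacturing Inc, giving 26% + 18% = 44%.
By spousal attribution (R1), Owen Quispe is treated as owning Farrukh Okafor's 6% interest in Copperline Logistics SA.
Chain via Ashford Trust → Orion Foods Inc. (R2): 78% × 53% × 35% = 14.469% of Copperline Logistics SA.
Chain via Oakhollow Textiles S.p.A. → Slate Holdings Ltd (R2): 82% × 68% × 19% = 10.5944% of Copperline Logistics SA.
Chain via Summit Manufacturing Inc. → Brightpath Group plc (R2): 44% × 56% × 22% = 5.4208% of Copperline Logistics SA.
Direct interest in Copperline Logistics SA: 6%.
Aggregating (R3): 14.469% + 10.5944% + 5.4208% + 6% = 36.4842%.

36.4842%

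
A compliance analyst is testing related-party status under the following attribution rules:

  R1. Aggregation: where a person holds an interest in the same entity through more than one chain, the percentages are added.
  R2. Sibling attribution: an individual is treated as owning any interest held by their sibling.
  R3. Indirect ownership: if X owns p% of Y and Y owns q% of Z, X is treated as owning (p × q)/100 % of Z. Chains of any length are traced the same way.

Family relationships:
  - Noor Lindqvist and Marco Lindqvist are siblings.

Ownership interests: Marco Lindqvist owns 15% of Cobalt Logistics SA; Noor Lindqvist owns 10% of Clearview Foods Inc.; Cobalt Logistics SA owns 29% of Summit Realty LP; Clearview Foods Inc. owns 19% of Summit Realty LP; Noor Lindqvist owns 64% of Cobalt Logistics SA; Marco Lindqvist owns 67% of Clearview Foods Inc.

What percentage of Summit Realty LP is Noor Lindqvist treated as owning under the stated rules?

By sibling attribution (R2), Noor Lindqvist is treated as also owning Marco Lindqvist's interest in Clearview Foods Inc, giving 10% + 67% = 77%.
By sibling attribution (R2), Noor Lindqvist is treated as also owning Marco Lindqvist's interest in Cobalt Logistics SA, giving 64% + 15% = 79%.
Chain via Clearview Foods Inc. (R3): 77% × 19% = 14.63% of Summit Realty LP.
Chain via Cobalt Logistics SA (R3): 79% × 29% = 22.91% of Summit Realty LP.
Aggregating (R1): 14.63% + 22.91% = 37.54%.

37.54%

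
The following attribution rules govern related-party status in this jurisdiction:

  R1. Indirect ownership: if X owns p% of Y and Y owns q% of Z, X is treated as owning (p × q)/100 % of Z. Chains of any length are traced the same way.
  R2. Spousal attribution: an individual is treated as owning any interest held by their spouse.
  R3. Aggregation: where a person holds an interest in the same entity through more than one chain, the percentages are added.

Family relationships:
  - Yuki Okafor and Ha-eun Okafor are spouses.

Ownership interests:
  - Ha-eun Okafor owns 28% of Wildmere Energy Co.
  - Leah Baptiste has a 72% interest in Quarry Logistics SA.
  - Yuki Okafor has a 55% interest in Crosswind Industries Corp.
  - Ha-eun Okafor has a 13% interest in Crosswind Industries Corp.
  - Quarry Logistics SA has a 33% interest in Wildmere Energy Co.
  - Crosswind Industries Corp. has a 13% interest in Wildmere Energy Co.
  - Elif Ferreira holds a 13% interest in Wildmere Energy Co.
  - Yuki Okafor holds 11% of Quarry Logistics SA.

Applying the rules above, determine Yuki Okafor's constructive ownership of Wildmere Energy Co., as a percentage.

By spousal attribution (R2), Yuki Okafor is treated as also owning Ha-eun Okafor's interest in Crosswind Industries Corp, giving 55% + 13% = 68%.
By spousal attribution (R2), Yuki Okafor is treated as owning Ha-eun Okafor's 28% interest in Wildmere Energy Co.
Chain via Crosswind Industries Corp. (R1): 68% × 13% = 8.84% of Wildmere Energy Co.
Chain via Quarry Logistics SA (R1): 11% × 33% = 3.63% of Wildmere Energy Co.
Direct interest in Wildmere Energy Co: 28%.
Aggregating (R3): 8.84% + 3.63% + 28% = 40.47%.

40.47%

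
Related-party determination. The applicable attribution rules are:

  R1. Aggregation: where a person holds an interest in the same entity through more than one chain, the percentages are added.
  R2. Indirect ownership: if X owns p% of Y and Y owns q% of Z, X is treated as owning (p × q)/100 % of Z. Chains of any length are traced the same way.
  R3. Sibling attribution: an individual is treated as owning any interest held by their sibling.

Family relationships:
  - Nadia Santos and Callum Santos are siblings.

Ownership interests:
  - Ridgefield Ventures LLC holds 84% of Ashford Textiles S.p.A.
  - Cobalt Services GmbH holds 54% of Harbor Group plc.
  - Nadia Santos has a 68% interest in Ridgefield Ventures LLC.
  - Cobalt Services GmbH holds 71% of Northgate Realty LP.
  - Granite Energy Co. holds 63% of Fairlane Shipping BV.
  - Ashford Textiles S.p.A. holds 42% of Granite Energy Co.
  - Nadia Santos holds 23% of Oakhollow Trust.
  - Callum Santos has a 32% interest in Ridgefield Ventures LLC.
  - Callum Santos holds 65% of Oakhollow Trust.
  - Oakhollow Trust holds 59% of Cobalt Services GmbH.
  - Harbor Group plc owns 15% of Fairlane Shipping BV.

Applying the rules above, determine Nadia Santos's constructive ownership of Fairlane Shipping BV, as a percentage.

26.43192%

By sibling attribution (R3), Nadia Santos is treated as also owning Callum Santos's interest in Ridgefield Ventures LLC, giving 68% + 32% = 100%.
By sibling attribution (R3), Nadia Santos is treated as also owning Callum Santos's interest in Oakhollow Trust, giving 23% + 65% = 88%.
Chain via Ridgefield Ventures LLC → Ashford Textiles S.p.A. → Granite Energy Co. (R2): 100% × 84% × 42% × 63% = 22.2264% of Fairlane Shipping BV.
Chain via Oakhollow Trust → Cobalt Services GmbH → Harbor Group plc (R2): 88% × 59% × 54% × 15% = 4.20552% of Fairlane Shipping BV.
Aggregating (R1): 22.2264% + 4.20552% = 26.43192%.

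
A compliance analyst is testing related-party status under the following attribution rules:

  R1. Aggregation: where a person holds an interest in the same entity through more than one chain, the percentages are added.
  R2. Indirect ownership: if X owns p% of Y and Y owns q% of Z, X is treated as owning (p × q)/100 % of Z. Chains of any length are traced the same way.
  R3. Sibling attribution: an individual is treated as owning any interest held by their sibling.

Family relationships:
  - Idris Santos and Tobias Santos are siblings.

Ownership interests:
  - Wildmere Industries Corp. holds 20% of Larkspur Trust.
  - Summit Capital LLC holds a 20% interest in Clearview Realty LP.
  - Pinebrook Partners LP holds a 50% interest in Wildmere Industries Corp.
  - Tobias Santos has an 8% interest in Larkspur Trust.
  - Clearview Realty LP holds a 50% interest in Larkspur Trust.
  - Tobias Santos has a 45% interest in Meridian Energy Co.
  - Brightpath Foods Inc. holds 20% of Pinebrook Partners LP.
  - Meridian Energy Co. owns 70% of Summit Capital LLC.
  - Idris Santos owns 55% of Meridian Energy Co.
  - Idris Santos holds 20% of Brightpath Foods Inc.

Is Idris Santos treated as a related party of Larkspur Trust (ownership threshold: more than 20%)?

By sibling attribution (R3), Idris Santos is treated as also owning Tobias Santos's interest in Meridian Energy Co, giving 55% + 45% = 100%.
By sibling attribution (R3), Idris Santos is treated as owning Tobias Santos's 8% interest in Larkspur Trust.
Chain via Brightpath Foods Inc. → Pinebrook Partners LP → Wildmere Industries Corp. (R2): 20% × 20% × 50% × 20% = 0.4% of Larkspur Trust.
Chain via Meridian Energy Co. → Summit Capital LLC → Clearview Realty LP (R2): 100% × 70% × 20% × 50% = 7% of Larkspur Trust.
Direct interest in Larkspur Trust: 8%.
Aggregating (R1): 0.4% + 7% + 8% = 15.4%.
15.4% does not exceed the 20% threshold, so Idris is not a related party to Larkspur Trust.

No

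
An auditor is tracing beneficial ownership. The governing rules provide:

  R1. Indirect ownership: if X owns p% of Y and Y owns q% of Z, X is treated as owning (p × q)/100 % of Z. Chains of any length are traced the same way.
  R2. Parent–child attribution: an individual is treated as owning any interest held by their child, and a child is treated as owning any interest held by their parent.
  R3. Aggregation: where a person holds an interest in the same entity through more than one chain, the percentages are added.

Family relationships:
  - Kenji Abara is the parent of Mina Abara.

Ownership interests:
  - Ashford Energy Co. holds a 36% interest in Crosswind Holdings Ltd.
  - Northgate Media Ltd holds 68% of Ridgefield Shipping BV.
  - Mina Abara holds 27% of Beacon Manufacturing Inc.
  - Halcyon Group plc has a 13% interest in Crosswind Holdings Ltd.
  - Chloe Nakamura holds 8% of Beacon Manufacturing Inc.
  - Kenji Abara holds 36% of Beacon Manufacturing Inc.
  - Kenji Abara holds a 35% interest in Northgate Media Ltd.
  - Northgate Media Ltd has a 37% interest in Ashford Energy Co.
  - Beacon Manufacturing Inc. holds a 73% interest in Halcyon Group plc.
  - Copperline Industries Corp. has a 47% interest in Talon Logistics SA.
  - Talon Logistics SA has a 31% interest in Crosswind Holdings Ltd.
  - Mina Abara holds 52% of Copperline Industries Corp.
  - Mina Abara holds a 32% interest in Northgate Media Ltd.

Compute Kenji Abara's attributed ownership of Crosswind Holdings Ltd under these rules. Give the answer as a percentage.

By parent–child attribution (R2), Kenji Abara is treated as also owning Mina Abara's interest in Northgate Media Ltd, giving 35% + 32% = 67%.
By parent–child attribution (R2), Kenji Abara is treated as also owning Mina Abara's interest in Beacon Manufacturing Inc, giving 36% + 27% = 63%.
By parent–child attribution (R2), Kenji Abara is treated as owning Mina Abara's 52% interest in Copperline Industries Corp.
Chain via Northgate Media Ltd → Ashford Energy Co. (R1): 67% × 37% × 36% = 8.9244% of Crosswind Holdings Ltd.
Chain via Beacon Manufacturing Inc. → Halcyon Group plc (R1): 63% × 73% × 13% = 5.9787% of Crosswind Holdings Ltd.
Chain via Copperline Industries Corp. → Talon Logistics SA (R1): 52% × 47% × 31% = 7.5764% of Crosswind Holdings Ltd.
Aggregating (R3): 8.9244% + 5.9787% + 7.5764% = 22.4795%.

22.4795%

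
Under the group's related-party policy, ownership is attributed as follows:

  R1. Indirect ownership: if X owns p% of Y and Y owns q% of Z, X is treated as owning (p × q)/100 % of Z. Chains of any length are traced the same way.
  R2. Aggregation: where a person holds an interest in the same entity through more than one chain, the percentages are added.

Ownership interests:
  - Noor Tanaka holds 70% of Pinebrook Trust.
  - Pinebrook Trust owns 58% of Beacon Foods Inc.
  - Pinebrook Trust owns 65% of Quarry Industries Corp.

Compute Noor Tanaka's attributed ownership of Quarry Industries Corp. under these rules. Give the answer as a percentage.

45.5%

Chain via Pinebrook Trust (R1): 70% × 65% = 45.5% of Quarry Industries Corp.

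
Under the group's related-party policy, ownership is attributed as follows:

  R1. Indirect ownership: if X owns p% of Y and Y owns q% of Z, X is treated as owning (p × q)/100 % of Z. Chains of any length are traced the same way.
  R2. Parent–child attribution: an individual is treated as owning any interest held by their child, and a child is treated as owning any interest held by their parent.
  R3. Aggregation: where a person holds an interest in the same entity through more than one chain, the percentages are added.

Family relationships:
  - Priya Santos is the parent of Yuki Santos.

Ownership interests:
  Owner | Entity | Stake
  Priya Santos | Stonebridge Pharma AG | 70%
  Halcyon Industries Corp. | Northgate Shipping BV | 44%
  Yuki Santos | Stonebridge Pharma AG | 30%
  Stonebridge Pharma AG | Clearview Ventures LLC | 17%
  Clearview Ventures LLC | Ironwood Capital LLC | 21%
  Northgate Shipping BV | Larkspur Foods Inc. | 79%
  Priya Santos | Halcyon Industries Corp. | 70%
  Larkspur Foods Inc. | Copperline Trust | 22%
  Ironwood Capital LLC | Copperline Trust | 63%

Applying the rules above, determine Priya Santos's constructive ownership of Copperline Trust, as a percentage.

7.60214%

By parent–child attribution (R2), Priya Santos is treated as also owning Yuki Santos's interest in Stonebridge Pharma AG, giving 70% + 30% = 100%.
Chain via Stonebridge Pharma AG → Clearview Ventures LLC → Ironwood Capital LLC (R1): 100% × 17% × 21% × 63% = 2.2491% of Copperline Trust.
Chain via Halcyon Industries Corp. → Northgate Shipping BV → Larkspur Foods Inc. (R1): 70% × 44% × 79% × 22% = 5.35304% of Copperline Trust.
Aggregating (R3): 2.2491% + 5.35304% = 7.60214%.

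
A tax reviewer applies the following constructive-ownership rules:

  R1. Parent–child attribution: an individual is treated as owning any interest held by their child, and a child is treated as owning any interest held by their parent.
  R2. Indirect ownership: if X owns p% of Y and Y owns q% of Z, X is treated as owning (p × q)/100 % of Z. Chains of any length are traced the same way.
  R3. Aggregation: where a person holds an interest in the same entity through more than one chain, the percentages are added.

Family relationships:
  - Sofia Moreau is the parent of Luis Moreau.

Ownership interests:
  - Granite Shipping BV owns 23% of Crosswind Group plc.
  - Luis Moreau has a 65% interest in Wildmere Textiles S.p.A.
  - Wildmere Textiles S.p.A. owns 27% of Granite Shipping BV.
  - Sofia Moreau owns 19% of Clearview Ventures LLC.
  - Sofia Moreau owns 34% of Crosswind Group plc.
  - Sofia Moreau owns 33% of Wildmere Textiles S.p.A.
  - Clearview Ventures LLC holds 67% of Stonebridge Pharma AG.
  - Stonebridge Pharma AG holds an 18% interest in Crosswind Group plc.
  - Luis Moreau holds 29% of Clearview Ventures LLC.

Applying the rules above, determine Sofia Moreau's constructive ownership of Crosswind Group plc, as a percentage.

By parent–child attribution (R1), Sofia Moreau is treated as also owning Luis Moreau's interest in Clearview Ventures LLC, giving 19% + 29% = 48%.
By parent–child attribution (R1), Sofia Moreau is treated as also owning Luis Moreau's interest in Wildmere Textiles S.p.A, giving 33% + 65% = 98%.
Chain via Clearview Ventures LLC → Stonebridge Pharma AG (R2): 48% × 67% × 18% = 5.7888% of Crosswind Group plc.
Chain via Wildmere Textiles S.p.A. → Granite Shipping BV (R2): 98% × 27% × 23% = 6.0858% of Crosswind Group plc.
Direct interest in Crosswind Group plc: 34%.
Aggregating (R3): 5.7888% + 6.0858% + 34% = 45.8746%.

45.8746%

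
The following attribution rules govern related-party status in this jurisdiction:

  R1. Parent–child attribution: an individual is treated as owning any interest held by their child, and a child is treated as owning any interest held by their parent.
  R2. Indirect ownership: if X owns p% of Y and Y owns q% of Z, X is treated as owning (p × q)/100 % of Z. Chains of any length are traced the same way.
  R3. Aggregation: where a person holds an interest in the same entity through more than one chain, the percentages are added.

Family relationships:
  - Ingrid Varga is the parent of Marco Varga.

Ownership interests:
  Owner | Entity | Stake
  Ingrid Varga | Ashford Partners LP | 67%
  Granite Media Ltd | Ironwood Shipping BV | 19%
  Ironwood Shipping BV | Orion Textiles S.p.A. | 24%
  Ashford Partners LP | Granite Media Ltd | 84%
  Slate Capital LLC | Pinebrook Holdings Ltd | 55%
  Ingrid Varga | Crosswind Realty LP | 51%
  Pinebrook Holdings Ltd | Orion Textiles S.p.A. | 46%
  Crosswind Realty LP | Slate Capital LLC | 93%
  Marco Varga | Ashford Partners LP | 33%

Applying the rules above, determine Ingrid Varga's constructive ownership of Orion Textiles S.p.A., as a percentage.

By parent–child attribution (R1), Ingrid Varga is treated as also owning Marco Varga's interest in Ashford Partners LP, giving 67% + 33% = 100%.
Chain via Crosswind Realty LP → Slate Capital LLC → Pinebrook Holdings Ltd (R2): 51% × 93% × 55% × 46% = 11.99979% of Orion Textiles S.p.A.
Chain via Ashford Partners LP → Granite Media Ltd → Ironwood Shipping BV (R2): 100% × 84% × 19% × 24% = 3.8304% of Orion Textiles S.p.A.
Aggregating (R3): 11.99979% + 3.8304% = 15.83019%.

15.83019%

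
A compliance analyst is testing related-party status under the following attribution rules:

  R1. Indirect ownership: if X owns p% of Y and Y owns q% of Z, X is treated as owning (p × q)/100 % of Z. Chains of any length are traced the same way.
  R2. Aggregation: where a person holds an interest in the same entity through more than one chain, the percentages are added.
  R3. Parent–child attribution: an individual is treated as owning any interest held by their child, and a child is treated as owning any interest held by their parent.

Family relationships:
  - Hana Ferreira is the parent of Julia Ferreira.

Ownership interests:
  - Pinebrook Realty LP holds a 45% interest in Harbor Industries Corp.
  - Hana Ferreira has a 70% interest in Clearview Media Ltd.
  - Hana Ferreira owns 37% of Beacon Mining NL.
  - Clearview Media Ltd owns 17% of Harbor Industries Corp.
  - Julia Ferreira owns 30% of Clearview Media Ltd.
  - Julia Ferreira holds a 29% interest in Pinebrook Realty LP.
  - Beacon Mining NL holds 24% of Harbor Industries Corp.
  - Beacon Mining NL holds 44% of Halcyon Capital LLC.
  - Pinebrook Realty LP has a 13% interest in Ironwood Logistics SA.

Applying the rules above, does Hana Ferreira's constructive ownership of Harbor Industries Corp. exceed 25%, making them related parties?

Yes

By parent–child attribution (R3), Hana Ferreira is treated as also owning Julia Ferreira's interest in Clearview Media Ltd, giving 70% + 30% = 100%.
By parent–child attribution (R3), Hana Ferreira is treated as owning Julia Ferreira's 29% interest in Pinebrook Realty LP.
Chain via Clearview Media Ltd (R1): 100% × 17% = 17% of Harbor Industries Corp.
Chain via Beacon Mining NL (R1): 37% × 24% = 8.88% of Harbor Industries Corp.
Chain via Pinebrook Realty LP (R1): 29% × 45% = 13.05% of Harbor Industries Corp.
Aggregating (R2): 17% + 8.88% + 13.05% = 38.93%.
38.93% exceeds the 25% threshold, so Hana is a related party to Harbor Industries Corp.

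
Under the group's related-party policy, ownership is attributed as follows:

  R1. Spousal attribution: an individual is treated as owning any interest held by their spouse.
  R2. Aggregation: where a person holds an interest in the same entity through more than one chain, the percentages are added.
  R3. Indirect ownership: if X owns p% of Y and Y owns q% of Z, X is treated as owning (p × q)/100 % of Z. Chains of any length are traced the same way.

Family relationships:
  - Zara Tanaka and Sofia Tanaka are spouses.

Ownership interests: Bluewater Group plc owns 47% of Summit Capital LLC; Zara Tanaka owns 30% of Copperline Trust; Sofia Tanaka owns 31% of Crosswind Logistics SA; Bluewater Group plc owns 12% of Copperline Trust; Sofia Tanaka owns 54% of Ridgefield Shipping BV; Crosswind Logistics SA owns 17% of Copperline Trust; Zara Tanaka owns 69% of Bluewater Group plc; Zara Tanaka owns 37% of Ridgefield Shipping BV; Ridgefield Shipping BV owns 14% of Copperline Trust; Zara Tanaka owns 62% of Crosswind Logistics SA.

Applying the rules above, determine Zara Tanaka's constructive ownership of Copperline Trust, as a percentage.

By spousal attribution (R1), Zara Tanaka is treated as also owning Sofia Tanaka's interest in Crosswind Logistics SA, giving 62% + 31% = 93%.
By spousal attribution (R1), Zara Tanaka is treated as also owning Sofia Tanaka's interest in Ridgefield Shipping BV, giving 37% + 54% = 91%.
Chain via Bluewater Group plc (R3): 69% × 12% = 8.28% of Copperline Trust.
Chain via Crosswind Logistics SA (R3): 93% × 17% = 15.81% of Copperline Trust.
Chain via Ridgefield Shipping BV (R3): 91% × 14% = 12.74% of Copperline Trust.
Direct interest in Copperline Trust: 30%.
Aggregating (R2): 8.28% + 15.81% + 12.74% + 30% = 66.83%.

66.83%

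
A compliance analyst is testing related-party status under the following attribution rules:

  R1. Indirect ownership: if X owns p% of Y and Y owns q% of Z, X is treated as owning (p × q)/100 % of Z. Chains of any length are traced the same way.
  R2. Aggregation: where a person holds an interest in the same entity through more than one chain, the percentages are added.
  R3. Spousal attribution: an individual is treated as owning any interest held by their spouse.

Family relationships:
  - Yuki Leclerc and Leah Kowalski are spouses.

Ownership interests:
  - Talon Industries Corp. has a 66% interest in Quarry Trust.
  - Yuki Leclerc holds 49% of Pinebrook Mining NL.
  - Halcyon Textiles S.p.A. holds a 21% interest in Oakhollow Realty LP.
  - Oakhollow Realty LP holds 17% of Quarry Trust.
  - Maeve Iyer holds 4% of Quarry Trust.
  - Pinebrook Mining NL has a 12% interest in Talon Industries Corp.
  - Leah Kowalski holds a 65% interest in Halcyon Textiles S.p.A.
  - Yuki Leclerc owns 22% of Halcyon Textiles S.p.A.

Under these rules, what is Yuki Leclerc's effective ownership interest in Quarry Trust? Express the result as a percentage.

6.9867%

By spousal attribution (R3), Yuki Leclerc is treated as also owning Leah Kowalski's interest in Halcyon Textiles S.p.A, giving 22% + 65% = 87%.
Chain via Pinebrook Mining NL → Talon Industries Corp. (R1): 49% × 12% × 66% = 3.8808% of Quarry Trust.
Chain via Halcyon Textiles S.p.A. → Oakhollow Realty LP (R1): 87% × 21% × 17% = 3.1059% of Quarry Trust.
Aggregating (R2): 3.8808% + 3.1059% = 6.9867%.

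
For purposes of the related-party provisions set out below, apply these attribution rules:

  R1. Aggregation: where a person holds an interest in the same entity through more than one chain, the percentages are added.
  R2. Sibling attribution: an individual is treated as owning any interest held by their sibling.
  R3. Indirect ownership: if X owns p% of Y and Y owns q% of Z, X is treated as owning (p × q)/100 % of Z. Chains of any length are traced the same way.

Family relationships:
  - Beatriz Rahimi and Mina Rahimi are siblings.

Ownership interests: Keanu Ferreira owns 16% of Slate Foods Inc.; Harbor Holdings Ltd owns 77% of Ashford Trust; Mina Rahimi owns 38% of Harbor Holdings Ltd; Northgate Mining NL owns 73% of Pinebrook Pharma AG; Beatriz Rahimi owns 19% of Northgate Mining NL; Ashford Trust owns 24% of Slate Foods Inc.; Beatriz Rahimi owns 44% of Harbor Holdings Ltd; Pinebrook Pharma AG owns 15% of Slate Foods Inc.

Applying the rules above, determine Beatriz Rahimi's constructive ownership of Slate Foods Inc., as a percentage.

17.2341%

By sibling attribution (R2), Beatriz Rahimi is treated as also owning Mina Rahimi's interest in Harbor Holdings Ltd, giving 44% + 38% = 82%.
Chain via Harbor Holdings Ltd → Ashford Trust (R3): 82% × 77% × 24% = 15.1536% of Slate Foods Inc.
Chain via Northgate Mining NL → Pinebrook Pharma AG (R3): 19% × 73% × 15% = 2.0805% of Slate Foods Inc.
Aggregating (R1): 15.1536% + 2.0805% = 17.2341%.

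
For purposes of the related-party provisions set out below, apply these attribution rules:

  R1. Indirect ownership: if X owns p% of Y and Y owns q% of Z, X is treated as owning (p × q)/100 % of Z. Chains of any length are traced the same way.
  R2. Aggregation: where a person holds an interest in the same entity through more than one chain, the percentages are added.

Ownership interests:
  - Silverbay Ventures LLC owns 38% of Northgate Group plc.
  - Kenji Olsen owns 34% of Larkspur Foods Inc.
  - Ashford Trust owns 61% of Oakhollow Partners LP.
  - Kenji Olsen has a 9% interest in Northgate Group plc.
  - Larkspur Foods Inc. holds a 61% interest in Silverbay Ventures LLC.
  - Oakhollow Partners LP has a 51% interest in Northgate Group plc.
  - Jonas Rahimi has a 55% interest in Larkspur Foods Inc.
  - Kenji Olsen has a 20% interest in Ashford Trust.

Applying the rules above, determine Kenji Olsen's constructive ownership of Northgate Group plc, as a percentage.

Chain via Ashford Trust → Oakhollow Partners LP (R1): 20% × 61% × 51% = 6.222% of Northgate Group plc.
Chain via Larkspur Foods Inc. → Silverbay Ventures LLC (R1): 34% × 61% × 38% = 7.8812% of Northgate Group plc.
Direct interest in Northgate Group plc: 9%.
Aggregating (R2): 6.222% + 7.8812% + 9% = 23.1032%.

23.1032%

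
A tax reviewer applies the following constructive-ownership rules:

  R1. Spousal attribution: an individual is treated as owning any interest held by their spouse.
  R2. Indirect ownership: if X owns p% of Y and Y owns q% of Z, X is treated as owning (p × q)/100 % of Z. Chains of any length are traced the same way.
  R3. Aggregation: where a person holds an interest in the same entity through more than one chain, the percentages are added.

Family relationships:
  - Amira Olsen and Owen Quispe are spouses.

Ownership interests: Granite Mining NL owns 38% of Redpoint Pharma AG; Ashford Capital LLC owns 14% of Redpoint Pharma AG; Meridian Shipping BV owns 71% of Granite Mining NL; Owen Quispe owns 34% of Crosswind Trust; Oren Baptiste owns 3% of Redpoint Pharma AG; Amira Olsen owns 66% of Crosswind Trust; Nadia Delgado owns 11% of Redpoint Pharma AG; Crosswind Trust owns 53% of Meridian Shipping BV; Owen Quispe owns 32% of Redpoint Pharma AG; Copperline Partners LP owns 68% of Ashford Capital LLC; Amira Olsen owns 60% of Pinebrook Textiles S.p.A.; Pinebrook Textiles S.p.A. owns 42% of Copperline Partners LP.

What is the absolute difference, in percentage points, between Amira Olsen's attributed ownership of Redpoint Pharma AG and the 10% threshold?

38.69844

By spousal attribution (R1), Amira Olsen is treated as also owning Owen Quispe's interest in Crosswind Trust, giving 66% + 34% = 100%.
By spousal attribution (R1), Amira Olsen is treated as owning Owen Quispe's 32% interest in Redpoint Pharma AG.
Chain via Pinebrook Textiles S.p.A. → Copperline Partners LP → Ashford Capital LLC (R2): 60% × 42% × 68% × 14% = 2.39904% of Redpoint Pharma AG.
Chain via Crosswind Trust → Meridian Shipping BV → Granite Mining NL (R2): 100% × 53% × 71% × 38% = 14.2994% of Redpoint Pharma AG.
Direct interest in Redpoint Pharma AG: 32%.
Aggregating (R3): 2.39904% + 14.2994% + 32% = 48.69844%.
48.69844% exceeds the 10% threshold by 38.69844 percentage points.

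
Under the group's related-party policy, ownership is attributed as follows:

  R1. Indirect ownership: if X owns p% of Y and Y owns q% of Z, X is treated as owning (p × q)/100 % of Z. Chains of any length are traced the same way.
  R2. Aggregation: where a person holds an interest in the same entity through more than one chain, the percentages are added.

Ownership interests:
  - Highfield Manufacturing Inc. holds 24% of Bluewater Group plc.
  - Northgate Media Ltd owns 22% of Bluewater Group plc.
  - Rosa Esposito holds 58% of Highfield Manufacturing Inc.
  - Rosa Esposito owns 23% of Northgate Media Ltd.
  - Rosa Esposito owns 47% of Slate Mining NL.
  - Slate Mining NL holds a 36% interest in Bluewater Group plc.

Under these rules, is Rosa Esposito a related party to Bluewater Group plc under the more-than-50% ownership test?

No

Chain via Northgate Media Ltd (R1): 23% × 22% = 5.06% of Bluewater Group plc.
Chain via Slate Mining NL (R1): 47% × 36% = 16.92% of Bluewater Group plc.
Chain via Highfield Manufacturing Inc. (R1): 58% × 24% = 13.92% of Bluewater Group plc.
Aggregating (R2): 5.06% + 16.92% + 13.92% = 35.9%.
35.9% does not exceed the 50% threshold, so Rosa is not a related party to Bluewater Group plc.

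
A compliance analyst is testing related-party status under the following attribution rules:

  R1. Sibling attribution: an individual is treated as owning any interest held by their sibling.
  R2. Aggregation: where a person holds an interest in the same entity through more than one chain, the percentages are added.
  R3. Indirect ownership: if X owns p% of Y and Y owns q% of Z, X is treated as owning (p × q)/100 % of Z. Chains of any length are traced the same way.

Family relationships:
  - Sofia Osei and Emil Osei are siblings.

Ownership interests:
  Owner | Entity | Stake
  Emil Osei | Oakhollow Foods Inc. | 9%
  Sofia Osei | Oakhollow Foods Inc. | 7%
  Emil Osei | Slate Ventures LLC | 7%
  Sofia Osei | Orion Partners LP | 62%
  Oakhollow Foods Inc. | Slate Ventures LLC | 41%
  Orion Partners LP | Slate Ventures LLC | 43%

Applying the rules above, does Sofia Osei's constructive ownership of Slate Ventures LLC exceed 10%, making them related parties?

Yes

By sibling attribution (R1), Sofia Osei is treated as also owning Emil Osei's interest in Oakhollow Foods Inc, giving 7% + 9% = 16%.
By sibling attribution (R1), Sofia Osei is treated as owning Emil Osei's 7% interest in Slate Ventures LLC.
Chain via Orion Partners LP (R3): 62% × 43% = 26.66% of Slate Ventures LLC.
Chain via Oakhollow Foods Inc. (R3): 16% × 41% = 6.56% of Slate Ventures LLC.
Direct interest in Slate Ventures LLC: 7%.
Aggregating (R2): 26.66% + 6.56% + 7% = 40.22%.
40.22% exceeds the 10% threshold, so Sofia is a related party to Slate Ventures LLC.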